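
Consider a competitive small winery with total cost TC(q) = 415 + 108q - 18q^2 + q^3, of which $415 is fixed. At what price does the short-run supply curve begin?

Short-run supply begins at min AVC. From VC = 108q - 18q^2 + q^3, AVC = 108 - 18q + q^2.
dAVC/dq = -18 + 2q = 0 gives q = 9. min AVC = 108 - 18·9 + 9^2 = 27.
The firm shuts down for any P below $27.

$27 per unit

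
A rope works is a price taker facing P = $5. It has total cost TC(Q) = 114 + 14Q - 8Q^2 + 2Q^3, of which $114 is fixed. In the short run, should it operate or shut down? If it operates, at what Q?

Shut down

Strip out fixed cost: VC = 14Q - 8Q^2 + 2Q^3. Then AVC = 14 - 8Q + 2Q^2 and MC = 14 - 16Q + 6Q^2.
AVC is minimized where dAVC/dQ = -8 + 4Q = 0, at Q = 2; min AVC = 14 - 8·2 + 2·2^2 = $6.
Since P = $5 < min AVC = $6, price fails to cover variable cost at any output.
Best response: produce nothing and absorb the $114 fixed cost.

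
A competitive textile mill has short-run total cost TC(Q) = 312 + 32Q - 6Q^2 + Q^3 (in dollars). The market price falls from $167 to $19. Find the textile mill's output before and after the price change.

AVC = 32 - 6Q + Q^2, minimized at Q = 3 where min AVC = $23. MC = 32 - 12Q + 3Q^2.
At P = $167 ≥ min AVC, set P = MC on the rising branch: Q = 9.
At P = $19 < min AVC = $23, price no longer covers variable cost at any output, so the firm shuts down: Q = 0.

Output falls from 9 to 0 (the firm shuts down)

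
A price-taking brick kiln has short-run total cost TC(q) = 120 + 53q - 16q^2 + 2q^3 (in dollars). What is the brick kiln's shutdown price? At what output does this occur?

The firm shuts down when price falls below the minimum of average variable cost. AVC = VC/q = 53 - 16q + 2q^2.
dAVC/dq = -16 + 4q = 0 gives q = 4. min AVC = 53 - 16·4 + 2·4^2 = 21.
So the shutdown price is $21.

$21 per unit, at q = 4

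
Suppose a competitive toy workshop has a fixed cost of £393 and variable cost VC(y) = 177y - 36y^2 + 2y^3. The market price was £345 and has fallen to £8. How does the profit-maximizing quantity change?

AVC = 177 - 36y + 2y^2, minimized at y = 9 where min AVC = £15. MC = 177 - 72y + 6y^2.
At P = £345 ≥ min AVC, set P = MC on the rising branch: y = 14.
At P = £8 < min AVC = £15, price no longer covers variable cost at any output, so the firm shuts down: y = 0.

Output falls from 14 to 0 (the firm shuts down)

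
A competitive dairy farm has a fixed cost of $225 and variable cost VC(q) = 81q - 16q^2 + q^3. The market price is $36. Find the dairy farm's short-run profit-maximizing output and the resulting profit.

AVC = 81 - 16q + q^2 has its minimum $17 at q = 8; price $36 clears that bar, so the firm operates.
MC = 81 - 32q + 3q^2. Setting P = MC and taking the root on the rising branch gives q* = 9.
TR = 36·9 = 324. TC = 225 + 162 = 387. Profit = 324 − 387 = -$63.
By producing, the firm covers all variable cost plus $162 of fixed cost; shutting down would lose the full $225.

Profit = -$63 at q = 9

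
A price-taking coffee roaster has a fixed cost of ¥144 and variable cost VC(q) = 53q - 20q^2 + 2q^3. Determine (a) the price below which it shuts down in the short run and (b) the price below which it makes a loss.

Shutdown price = ¥3; break-even price = ¥29

AVC = 53 - 20q + 2q^2; minimized at q = 5, giving min AVC = ¥3. That is the shutdown price.
ATC = 144/q + 53 - 20q + 2q^2. Setting dATC/dq = −144/q^2 − 20 + 4q = 0 gives q = 6 (since 4·6^3 − 20·6^2 = 144).
min ATC = 144/6 + 53 − 20·6 + 2·6^2 = ¥29. That is the break-even price.
Between these two prices the firm operates at a loss; above ¥29 it earns a profit.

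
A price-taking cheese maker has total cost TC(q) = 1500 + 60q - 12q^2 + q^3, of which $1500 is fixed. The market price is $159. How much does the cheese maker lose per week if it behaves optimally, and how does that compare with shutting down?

Profit = -$290 at q = 11

AVC = 60 - 12q + q^2; min AVC = $24 at q = 6. Since P = $159 ≥ min AVC, the firm produces.
MC = 60 - 24q + 3q^2. Setting P = MC and taking the root on the rising branch gives q* = 11.
TR = 159·11 = 1749. TC = 1500 + 539 = 2039. Profit = 1749 − 2039 = -$290.
By producing, the firm covers all variable cost plus $1210 of fixed cost; shutting down would lose the full $1500.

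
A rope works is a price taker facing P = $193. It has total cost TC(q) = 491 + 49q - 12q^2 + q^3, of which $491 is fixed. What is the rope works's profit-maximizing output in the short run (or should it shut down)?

Produce at q = 12

From TC, MC = TC'(q) = 49 - 24q + 3q^2 and AVC = VC/q = 49 - 12q + q^2.
The AVC parabola has its vertex at q = 12/2 = 6, where AVC = 49 - 12·6 + 6^2 = $13.
P = $193 exceeds min AVC = $13, so the firm stays open.
P = MC gives -144 - 24q + 3q^2 = 0, with roots -4 and 12. Take the larger (rising MC): q* = 12.
Check: AVC at q = 12 is $49 ≤ P, so revenue covers variable cost.
Profit = P·q − TC = 193·12 − 1079 = $1237.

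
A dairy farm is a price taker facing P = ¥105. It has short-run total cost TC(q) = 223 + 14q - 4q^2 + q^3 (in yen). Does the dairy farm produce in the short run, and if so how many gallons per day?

From TC, MC = TC'(q) = 14 - 8q + 3q^2 and AVC = VC/q = 14 - 4q + q^2.
AVC is minimized where dAVC/dq = -4 + 2q = 0, at q = 2; min AVC = 14 - 4·2 + 2^2 = ¥10.
Because ¥105 ≥ ¥10, revenue can cover variable cost; the firm operates.
Solving P = MC: -91 - 8q + 3q^2 = 0 ⇒ q = -13/3 or 7. On the upward-sloping branch, q* = 7.
Check: AVC at q = 7 is ¥35 ≤ P, so revenue covers variable cost.
Profit = P·q − TC = 105·7 − 468 = ¥267.

Produce at q = 7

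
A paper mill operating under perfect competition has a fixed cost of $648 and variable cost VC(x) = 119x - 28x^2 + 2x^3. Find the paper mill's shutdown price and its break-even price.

Shutdown price = min AVC. AVC = 119 - 28x + 2x^2, with vertex at x = 7 and minimum $21.
ATC = 648/x + 119 - 28x + 2x^2. Setting dATC/dx = −648/x^2 − 28 + 4x = 0 gives x = 9 (since 4·9^3 − 28·9^2 = 648).
min ATC = 648/9 + 119 − 28·9 + 2·9^2 = $101. That is the break-even price.
Between these two prices the firm operates at a loss; above $101 it earns a profit.

Shutdown price = $21; break-even price = $101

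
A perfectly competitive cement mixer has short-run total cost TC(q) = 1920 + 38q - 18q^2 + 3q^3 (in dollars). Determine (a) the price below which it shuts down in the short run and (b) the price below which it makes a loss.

Shutdown price = min AVC. AVC = 38 - 18q + 3q^2, with vertex at q = 3 and minimum $11.
ATC = 1920/q + 38 - 18q + 3q^2. Setting dATC/dq = −1920/q^2 − 18 + 6q = 0 gives q = 8 (since 6·8^3 − 18·8^2 = 1920).
min ATC = 1920/8 + 38 − 18·8 + 3·8^2 = $326. That is the break-even price.
Between these two prices the firm operates at a loss; above $326 it earns a profit.

Shutdown price = $11; break-even price = $326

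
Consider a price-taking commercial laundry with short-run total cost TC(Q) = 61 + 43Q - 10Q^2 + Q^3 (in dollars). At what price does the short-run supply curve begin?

$18 per unit

Short-run supply begins at min AVC. From VC = 43Q - 10Q^2 + Q^3, AVC = 43 - 10Q + Q^2.
At the minimum of AVC, MC = AVC. MC = 43 - 20Q + 3Q^2; setting MC = AVC gives 2Q^2 - 10Q = 0, so Q = 5. min AVC = 18.
For P < $18 the firm produces nothing.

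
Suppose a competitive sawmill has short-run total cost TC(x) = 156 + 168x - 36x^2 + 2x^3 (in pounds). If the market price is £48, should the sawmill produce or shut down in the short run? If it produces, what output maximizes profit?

From TC, MC = TC'(x) = 168 - 72x + 6x^2 and AVC = VC/x = 168 - 36x + 2x^2.
The AVC parabola has its vertex at x = 36/4 = 9, where AVC = 168 - 36·9 + 2·9^2 = £6.
P = £48 exceeds min AVC = £6, so the firm stays open.
Solving P = MC: 120 - 72x + 6x^2 = 0 ⇒ x = 2 or 10. On the upward-sloping branch, x* = 10.
Check: AVC at x = 10 is £8 ≤ P, so revenue covers variable cost.
Profit = P·x − TC = 48·10 − 236 = £244.

Produce at x = 10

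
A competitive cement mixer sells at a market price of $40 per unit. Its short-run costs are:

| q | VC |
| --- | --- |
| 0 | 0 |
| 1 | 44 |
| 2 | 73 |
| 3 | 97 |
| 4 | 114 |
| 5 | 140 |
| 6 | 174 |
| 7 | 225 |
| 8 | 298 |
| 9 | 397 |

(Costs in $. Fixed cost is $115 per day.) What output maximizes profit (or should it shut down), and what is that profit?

q = 6; profit = -$49

Profit at each row (π = 40q − TC): q=0: -115; q=1: -119; q=2: -108; q=3: -92; q=4: -69; q=5: -55; q=6: -49; q=7: -60; q=8: -93; q=9: -152.
Profit is maximized at q = 6. AVC there is 174/6 = $29 ≤ P, so producing beats shutting down (which would give -$115).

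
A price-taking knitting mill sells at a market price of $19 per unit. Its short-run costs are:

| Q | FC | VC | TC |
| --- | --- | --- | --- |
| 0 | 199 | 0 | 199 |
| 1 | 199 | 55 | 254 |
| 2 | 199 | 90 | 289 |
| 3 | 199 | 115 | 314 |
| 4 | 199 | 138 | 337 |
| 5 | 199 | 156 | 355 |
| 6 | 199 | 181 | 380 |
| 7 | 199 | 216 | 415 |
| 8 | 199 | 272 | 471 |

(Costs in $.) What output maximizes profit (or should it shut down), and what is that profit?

Q = 0 (shut down); profit = -$199

Tabulate TR − TC: Q=0: -199; Q=1: -235; Q=2: -251; Q=3: -257; Q=4: -261; Q=5: -260; Q=6: -266; Q=7: -282; Q=8: -319.
Profit is highest at Q = 0. Equivalently, the lowest AVC in the table is 181/6 ≈ $30.17 at Q = 6, and P = $19 falls below it — price never covers variable cost, so the firm shuts down and loses only its fixed cost.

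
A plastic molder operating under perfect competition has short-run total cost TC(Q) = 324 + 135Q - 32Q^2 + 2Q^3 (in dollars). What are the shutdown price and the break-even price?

AVC = 135 - 32Q + 2Q^2; minimized at Q = 8, giving min AVC = $7. That is the shutdown price.
ATC = 324/Q + 135 - 32Q + 2Q^2. Setting dATC/dQ = −324/Q^2 − 32 + 4Q = 0 gives Q = 9 (since 4·9^3 − 32·9^2 = 324).
min ATC = 324/9 + 135 − 32·9 + 2·9^2 = $45. That is the break-even price.
For $7 ≤ P < $45 the firm produces at a loss; below $7 it shuts down.

Shutdown price = $7; break-even price = $45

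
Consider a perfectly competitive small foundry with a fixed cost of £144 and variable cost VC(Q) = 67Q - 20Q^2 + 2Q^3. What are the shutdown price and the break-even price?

AVC = 67 - 20Q + 2Q^2; minimized at Q = 5, giving min AVC = £17. That is the shutdown price.
ATC = 144/Q + 67 - 20Q + 2Q^2. Setting dATC/dQ = −144/Q^2 − 20 + 4Q = 0 gives Q = 6 (since 4·6^3 − 20·6^2 = 144).
min ATC = 144/6 + 67 − 20·6 + 2·6^2 = £43. That is the break-even price.
Between these two prices the firm operates at a loss; above £43 it earns a profit.

Shutdown price = £17; break-even price = £43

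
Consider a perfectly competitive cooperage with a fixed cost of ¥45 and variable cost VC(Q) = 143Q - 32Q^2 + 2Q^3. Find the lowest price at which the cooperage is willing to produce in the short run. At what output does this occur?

¥15 per unit, at Q = 8

The shutdown price is the minimum of AVC. VC = 143Q - 32Q^2 + 2Q^3, so AVC = 143 - 32Q + 2Q^2.
dAVC/dQ = -32 + 4Q = 0 gives Q = 8. min AVC = 143 - 32·8 + 2·8^2 = 15.
So the shutdown price is ¥15.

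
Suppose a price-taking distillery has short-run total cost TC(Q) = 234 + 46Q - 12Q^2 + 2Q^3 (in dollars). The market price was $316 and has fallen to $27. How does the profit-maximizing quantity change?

MC = 46 - 24Q + 6Q^2; the shutdown threshold is min AVC = $28 (at Q = 3).
With P = $316 above the shutdown price, P = MC gives Q = 9.
At P = $27 < min AVC = $28, price no longer covers variable cost at any output, so the firm shuts down: Q = 0.

Output falls from 9 to 0 (the firm shuts down)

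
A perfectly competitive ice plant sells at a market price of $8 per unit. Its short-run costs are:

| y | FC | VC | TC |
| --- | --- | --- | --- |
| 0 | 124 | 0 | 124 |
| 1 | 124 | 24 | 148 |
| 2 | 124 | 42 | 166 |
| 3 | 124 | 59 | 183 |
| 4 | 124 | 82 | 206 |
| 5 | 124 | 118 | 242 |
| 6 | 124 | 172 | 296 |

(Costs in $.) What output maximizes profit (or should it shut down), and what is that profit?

Profit at each row (π = 8y − TC): y=0: -124; y=1: -140; y=2: -150; y=3: -159; y=4: -174; y=5: -202; y=6: -248.
Profit is highest at y = 0. Equivalently, the lowest AVC in the table is 59/3 ≈ $19.67 at y = 3, and P = $8 falls below it — price never covers variable cost, so the firm shuts down and loses only its fixed cost.

y = 0 (shut down); profit = -$124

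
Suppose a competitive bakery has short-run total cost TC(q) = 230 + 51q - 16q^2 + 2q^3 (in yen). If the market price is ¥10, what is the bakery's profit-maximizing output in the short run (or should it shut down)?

From TC, MC = TC'(q) = 51 - 32q + 6q^2 and AVC = VC/q = 51 - 16q + 2q^2.
AVC is minimized where dAVC/dq = -16 + 4q = 0, at q = 4; min AVC = 51 - 16·4 + 2·4^2 = ¥19.
P = ¥10 lies below min AVC = ¥19; no output level covers variable cost.
The firm minimizes its loss by shutting down and losing only its fixed cost of ¥230.

Shut down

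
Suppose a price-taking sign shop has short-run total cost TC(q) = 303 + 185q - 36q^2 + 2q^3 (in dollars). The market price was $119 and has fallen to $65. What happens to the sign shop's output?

MC = 185 - 72q + 6q^2; the shutdown threshold is min AVC = $23 (at q = 9).
At P = $119 ≥ min AVC, set P = MC on the rising branch: q = 11.
At P = $65 ≥ min AVC, set P = MC: q = 10. The firm stays open but cuts output.

Output falls from 11 to 10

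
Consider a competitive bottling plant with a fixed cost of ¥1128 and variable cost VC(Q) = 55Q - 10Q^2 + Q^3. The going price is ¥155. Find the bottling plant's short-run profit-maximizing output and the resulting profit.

AVC = 55 - 10Q + Q^2 has its minimum ¥30 at Q = 5; price ¥155 clears that bar, so the firm operates.
MC = 55 - 20Q + 3Q^2. Setting P = MC and taking the root on the rising branch gives Q* = 10.
TR = 155·10 = 1550. TC = 1128 + 550 = 1678. Profit = 1550 − 1678 = -¥128.
Shutting down would mean losing the fixed cost of ¥1128, so operating at a loss of ¥128 is better by ¥1000.

Profit = -¥128 at Q = 10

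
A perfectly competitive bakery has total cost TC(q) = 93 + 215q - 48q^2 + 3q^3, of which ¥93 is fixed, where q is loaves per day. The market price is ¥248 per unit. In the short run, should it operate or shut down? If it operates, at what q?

Variable cost is VC = 215q - 48q^2 + 3q^3, so AVC = VC/q = 215 - 48q + 3q^2 and MC = dTC/dq = 215 - 96q + 9q^2.
AVC hits its minimum where MC = AVC, at q = 8, giving min AVC = 215 - 48·8 + 3·8^2 = ¥23.
P = ¥248 exceeds min AVC = ¥23, so the firm stays open.
Solving P = MC: -33 - 96q + 9q^2 = 0 ⇒ q = -1/3 or 11. On the upward-sloping branch, q* = 11.
Check: AVC at q = 11 is ¥50 ≤ P, so revenue covers variable cost.
Profit = P·q − TC = 248·11 − 643 = ¥2085.

Produce at q = 11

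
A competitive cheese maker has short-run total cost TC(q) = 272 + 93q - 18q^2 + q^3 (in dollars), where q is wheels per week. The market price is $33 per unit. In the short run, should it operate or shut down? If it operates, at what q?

Produce at q = 10

Strip out fixed cost: VC = 93q - 18q^2 + q^3. Then AVC = 93 - 18q + q^2 and MC = 93 - 36q + 3q^2.
AVC is minimized where dAVC/dq = -18 + 2q = 0, at q = 9; min AVC = 93 - 18·9 + 9^2 = $12.
Since P = $33 ≥ min AVC = $12, price covers variable cost and the firm should produce.
Solving P = MC: 60 - 36q + 3q^2 = 0 ⇒ q = 2 or 10. On the upward-sloping branch, q* = 10.
Check: AVC at q = 10 is $13 ≤ P, so revenue covers variable cost.
Profit = P·q − TC = 33·10 − 402 = -$72, a loss, but smaller than the $272 fixed cost the firm would lose by shutting down.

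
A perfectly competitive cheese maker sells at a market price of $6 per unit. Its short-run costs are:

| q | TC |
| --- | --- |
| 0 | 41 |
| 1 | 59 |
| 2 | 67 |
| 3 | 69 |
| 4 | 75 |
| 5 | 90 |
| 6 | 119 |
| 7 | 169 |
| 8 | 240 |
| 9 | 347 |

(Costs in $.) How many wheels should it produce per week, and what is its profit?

q = 0 (shut down); profit = -$41

Compute π = P·q − TC at each output: q=0: -41; q=1: -53; q=2: -55; q=3: -51; q=4: -51; q=5: -60; q=6: -83; q=7: -127; q=8: -192; q=9: -293.
Profit is highest at q = 0. Equivalently, the lowest AVC in the table is 34/4 ≈ $8.50 at q = 4, and P = $6 falls below it — price never covers variable cost, so the firm shuts down and loses only its fixed cost.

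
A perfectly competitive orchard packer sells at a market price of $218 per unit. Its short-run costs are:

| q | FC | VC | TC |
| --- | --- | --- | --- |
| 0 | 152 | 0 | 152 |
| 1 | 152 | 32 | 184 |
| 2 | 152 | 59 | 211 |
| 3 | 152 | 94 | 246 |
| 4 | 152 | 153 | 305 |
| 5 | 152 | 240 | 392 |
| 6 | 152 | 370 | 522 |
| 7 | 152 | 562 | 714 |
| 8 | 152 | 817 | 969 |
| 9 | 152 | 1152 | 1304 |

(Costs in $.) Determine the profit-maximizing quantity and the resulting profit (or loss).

q = 7; profit = $812

Compute π = P·q − TC at each output: q=0: -152; q=1: 34; q=2: 225; q=3: 408; q=4: 567; q=5: 698; q=6: 786; q=7: 812; q=8: 775; q=9: 658.
Profit is maximized at q = 7. AVC there is 562/7 = $80.29 ≤ P, so producing beats shutting down (which would give -$152).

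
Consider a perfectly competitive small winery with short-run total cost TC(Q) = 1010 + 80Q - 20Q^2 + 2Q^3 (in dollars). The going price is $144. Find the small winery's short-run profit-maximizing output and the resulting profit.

Profit = -$242 at Q = 8

AVC = 80 - 20Q + 2Q^2; min AVC = $30 at Q = 5. Since P = $144 ≥ min AVC, the firm produces.
With MC = 80 - 40Q + 6Q^2, P = MC on the upward-sloping part at Q* = 8.
TR = 144·8 = 1152. TC = 1010 + 384 = 1394. Profit = 1152 − 1394 = -$242.
That loss of $242 beats the $1010 the firm would lose by shutting down; producing recovers $768 of fixed cost.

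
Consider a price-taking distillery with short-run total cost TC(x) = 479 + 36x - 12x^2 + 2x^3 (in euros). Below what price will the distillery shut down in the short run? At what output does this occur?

The firm shuts down when price falls below the minimum of average variable cost. AVC = VC/x = 36 - 12x + 2x^2.
dAVC/dx = -12 + 4x = 0 gives x = 3. min AVC = 36 - 12·3 + 2·3^2 = 18.
The firm shuts down for any P below €18.

€18 per unit, at x = 3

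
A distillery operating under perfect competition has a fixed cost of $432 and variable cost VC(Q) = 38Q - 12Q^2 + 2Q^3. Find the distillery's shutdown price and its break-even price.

Shutdown price = $20; break-even price = $110

Shutdown price = min AVC. AVC = 38 - 12Q + 2Q^2, with vertex at Q = 3 and minimum $20.
ATC = 432/Q + 38 - 12Q + 2Q^2. Setting dATC/dQ = −432/Q^2 − 12 + 4Q = 0 gives Q = 6 (since 4·6^3 − 12·6^2 = 432).
min ATC = 432/6 + 38 − 12·6 + 2·6^2 = $110. That is the break-even price.
For $20 ≤ P < $110 the firm produces at a loss; below $20 it shuts down.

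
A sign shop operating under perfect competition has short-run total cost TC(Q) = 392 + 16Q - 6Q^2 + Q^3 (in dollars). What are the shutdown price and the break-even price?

AVC = 16 - 6Q + Q^2; minimized at Q = 3, giving min AVC = $7. That is the shutdown price.
ATC = 392/Q + 16 - 6Q + Q^2. Setting dATC/dQ = −392/Q^2 − 6 + 2Q = 0 gives Q = 7 (since 2·7^3 − 6·7^2 = 392).
min ATC = 392/7 + 16 − 6·7 + 7^2 = $79. That is the break-even price.
For $7 ≤ P < $79 the firm produces at a loss; below $7 it shuts down.

Shutdown price = $7; break-even price = $79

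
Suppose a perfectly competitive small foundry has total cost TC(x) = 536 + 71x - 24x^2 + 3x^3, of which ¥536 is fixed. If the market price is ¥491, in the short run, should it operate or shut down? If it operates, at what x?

Produce at x = 10

Variable cost is VC = 71x - 24x^2 + 3x^3, so AVC = VC/x = 71 - 24x + 3x^2 and MC = dTC/dx = 71 - 48x + 9x^2.
AVC is minimized where dAVC/dx = -24 + 6x = 0, at x = 4; min AVC = 71 - 24·4 + 3·4^2 = ¥23.
P = ¥491 exceeds min AVC = ¥23, so the firm stays open.
Set P = MC: 491 = 71 - 48x + 9x^2 → -420 - 48x + 9x^2 = 0. The roots are x = -14/3 and x = 10; the profit-maximizing output is on the rising part of MC, so x* = 10.
Check: AVC at x = 10 is ¥131 ≤ P, so revenue covers variable cost.
Profit = P·x − TC = 491·10 − 1846 = ¥3064.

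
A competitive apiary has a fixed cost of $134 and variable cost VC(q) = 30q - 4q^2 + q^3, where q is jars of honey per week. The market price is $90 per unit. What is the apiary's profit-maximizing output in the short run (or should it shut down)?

From TC, MC = TC'(q) = 30 - 8q + 3q^2 and AVC = VC/q = 30 - 4q + q^2.
AVC hits its minimum where MC = AVC, at q = 2, giving min AVC = 30 - 4·2 + 2^2 = $26.
Since P = $90 ≥ min AVC = $26, price covers variable cost and the firm should produce.
Solving P = MC: -60 - 8q + 3q^2 = 0 ⇒ q = -10/3 or 6. On the upward-sloping branch, q* = 6.
Check: AVC at q = 6 is $42 ≤ P, so revenue covers variable cost.
Profit = P·q − TC = 90·6 − 386 = $154.

Produce at q = 6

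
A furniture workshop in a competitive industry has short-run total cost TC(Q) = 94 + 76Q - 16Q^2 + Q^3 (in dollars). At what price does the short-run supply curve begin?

Short-run supply begins at min AVC. From VC = 76Q - 16Q^2 + Q^3, AVC = 76 - 16Q + Q^2.
At the minimum of AVC, MC = AVC. MC = 76 - 32Q + 3Q^2; setting MC = AVC gives 2Q^2 - 16Q = 0, so Q = 8. min AVC = 12.
The firm shuts down for any P below $12.

$12 per unit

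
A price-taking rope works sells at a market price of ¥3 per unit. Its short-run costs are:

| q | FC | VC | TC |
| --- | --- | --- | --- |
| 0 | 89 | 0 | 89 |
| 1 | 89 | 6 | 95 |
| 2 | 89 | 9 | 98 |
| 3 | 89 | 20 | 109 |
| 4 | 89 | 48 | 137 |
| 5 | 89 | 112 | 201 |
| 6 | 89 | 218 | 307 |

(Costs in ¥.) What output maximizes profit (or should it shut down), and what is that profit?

Compute π = P·q − TC at each output: q=0: -89; q=1: -92; q=2: -92; q=3: -100; q=4: -125; q=5: -186; q=6: -289.
Profit is highest at q = 0. Equivalently, the lowest AVC in the table is 9/2 ≈ ¥4.50 at q = 2, and P = ¥3 falls below it — price never covers variable cost, so the firm shuts down and loses only its fixed cost.

q = 0 (shut down); profit = -¥89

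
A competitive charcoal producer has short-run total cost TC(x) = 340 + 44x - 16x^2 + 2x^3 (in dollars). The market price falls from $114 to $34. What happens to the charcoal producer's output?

MC = 44 - 32x + 6x^2; the shutdown threshold is min AVC = $12 (at x = 4).
At P = $114 ≥ min AVC, set P = MC on the rising branch: x = 7.
At P = $34 ≥ min AVC, set P = MC: x = 5. The firm stays open but cuts output.

Output falls from 7 to 5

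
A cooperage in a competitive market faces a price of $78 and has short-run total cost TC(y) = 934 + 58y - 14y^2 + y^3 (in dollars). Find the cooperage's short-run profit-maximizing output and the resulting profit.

Profit = -$334 at y = 10

AVC = 58 - 14y + y^2 has its minimum $9 at y = 7; price $78 clears that bar, so the firm operates.
MC = 58 - 28y + 3y^2. Setting P = MC and taking the root on the rising branch gives y* = 10.
TR = 78·10 = 780. TC = 934 + 180 = 1114. Profit = 780 − 1114 = -$334.
Shutting down would mean losing the fixed cost of $934, so operating at a loss of $334 is better by $600.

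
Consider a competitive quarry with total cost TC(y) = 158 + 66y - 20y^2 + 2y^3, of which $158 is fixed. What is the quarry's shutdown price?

The firm shuts down when price falls below the minimum of average variable cost. AVC = VC/y = 66 - 20y + 2y^2.
At the minimum of AVC, MC = AVC. MC = 66 - 40y + 6y^2; setting MC = AVC gives 4y^2 - 20y = 0, so y = 5. min AVC = 16.
So the shutdown price is $16.

$16 per unit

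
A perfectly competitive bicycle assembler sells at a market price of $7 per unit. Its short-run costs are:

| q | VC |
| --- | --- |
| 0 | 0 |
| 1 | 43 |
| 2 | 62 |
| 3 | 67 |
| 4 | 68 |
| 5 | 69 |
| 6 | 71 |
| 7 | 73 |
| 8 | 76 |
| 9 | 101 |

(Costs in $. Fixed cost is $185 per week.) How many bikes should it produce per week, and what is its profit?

q = 0 (shut down); profit = -$185

Compute π = P·q − TC at each output: q=0: -185; q=1: -221; q=2: -233; q=3: -231; q=4: -225; q=5: -219; q=6: -214; q=7: -209; q=8: -205; q=9: -223.
Profit is highest at q = 0. Equivalently, the lowest AVC in the table is 76/8 ≈ $9.50 at q = 8, and P = $7 falls below it — price never covers variable cost, so the firm shuts down and loses only its fixed cost.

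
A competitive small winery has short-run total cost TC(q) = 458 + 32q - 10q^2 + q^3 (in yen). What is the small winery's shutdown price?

The firm shuts down when price falls below the minimum of average variable cost. AVC = VC/q = 32 - 10q + q^2.
At the minimum of AVC, MC = AVC. MC = 32 - 20q + 3q^2; setting MC = AVC gives 2q^2 - 10q = 0, so q = 5. min AVC = 7.
So the shutdown price is ¥7.

¥7 per unit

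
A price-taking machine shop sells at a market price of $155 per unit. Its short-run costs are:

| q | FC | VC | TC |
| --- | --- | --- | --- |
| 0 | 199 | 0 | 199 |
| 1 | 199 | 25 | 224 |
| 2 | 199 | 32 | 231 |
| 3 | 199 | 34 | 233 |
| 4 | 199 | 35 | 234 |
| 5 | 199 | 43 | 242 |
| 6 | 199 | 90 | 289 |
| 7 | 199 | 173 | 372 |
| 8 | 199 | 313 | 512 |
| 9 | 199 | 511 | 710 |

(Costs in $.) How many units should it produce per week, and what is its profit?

Profit at each row (π = 155q − TC): q=0: -199; q=1: -69; q=2: 79; q=3: 232; q=4: 386; q=5: 533; q=6: 641; q=7: 713; q=8: 728; q=9: 685.
Profit is maximized at q = 8. AVC there is 313/8 = $39.12 ≤ P, so producing beats shutting down (which would give -$199).

q = 8; profit = $728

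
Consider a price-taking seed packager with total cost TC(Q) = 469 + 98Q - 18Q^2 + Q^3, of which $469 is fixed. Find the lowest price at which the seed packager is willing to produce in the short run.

$17 per unit

The firm shuts down when price falls below the minimum of average variable cost. AVC = VC/Q = 98 - 18Q + Q^2.
At the minimum of AVC, MC = AVC. MC = 98 - 36Q + 3Q^2; setting MC = AVC gives 2Q^2 - 18Q = 0, so Q = 9. min AVC = 17.
For P < $17 the firm produces nothing.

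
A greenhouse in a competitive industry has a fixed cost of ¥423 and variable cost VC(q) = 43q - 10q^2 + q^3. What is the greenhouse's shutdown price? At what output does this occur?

The firm shuts down when price falls below the minimum of average variable cost. AVC = VC/q = 43 - 10q + q^2.
dAVC/dq = -10 + 2q = 0 gives q = 5. min AVC = 43 - 10·5 + 5^2 = 18.
The firm shuts down for any P below ¥18.

¥18 per unit, at q = 5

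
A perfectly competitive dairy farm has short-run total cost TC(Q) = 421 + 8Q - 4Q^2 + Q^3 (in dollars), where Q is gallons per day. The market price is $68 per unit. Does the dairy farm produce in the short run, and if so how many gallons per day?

Produce at Q = 6

From TC, MC = TC'(Q) = 8 - 8Q + 3Q^2 and AVC = VC/Q = 8 - 4Q + Q^2.
AVC hits its minimum where MC = AVC, at Q = 2, giving min AVC = 8 - 4·2 + 2^2 = $4.
Since P = $68 ≥ min AVC = $4, price covers variable cost and the firm should produce.
Set P = MC: 68 = 8 - 8Q + 3Q^2 → -60 - 8Q + 3Q^2 = 0. The roots are Q = -10/3 and Q = 6; the profit-maximizing output is on the rising part of MC, so Q* = 6.
Check: AVC at Q = 6 is $20 ≤ P, so revenue covers variable cost.
Profit = P·Q − TC = 68·6 − 541 = -$133, a loss, but smaller than the $421 fixed cost the firm would lose by shutting down.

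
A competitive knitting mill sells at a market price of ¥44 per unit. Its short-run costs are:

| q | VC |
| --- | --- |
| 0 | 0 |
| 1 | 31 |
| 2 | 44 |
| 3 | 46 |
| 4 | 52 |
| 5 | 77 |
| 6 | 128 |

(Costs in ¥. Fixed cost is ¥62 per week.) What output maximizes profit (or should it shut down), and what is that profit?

q = 5; profit = ¥81

Tabulate TR − TC: q=0: -62; q=1: -49; q=2: -18; q=3: 24; q=4: 62; q=5: 81; q=6: 74.
Profit is maximized at q = 5. AVC there is 77/5 = ¥15.40 ≤ P, so producing beats shutting down (which would give -¥62).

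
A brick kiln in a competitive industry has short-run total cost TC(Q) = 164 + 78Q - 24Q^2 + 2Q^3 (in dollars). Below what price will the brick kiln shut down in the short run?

$6 per unit

The shutdown price is the minimum of AVC. VC = 78Q - 24Q^2 + 2Q^3, so AVC = 78 - 24Q + 2Q^2.
At the minimum of AVC, MC = AVC. MC = 78 - 48Q + 6Q^2; setting MC = AVC gives 4Q^2 - 24Q = 0, so Q = 6. min AVC = 6.
The firm shuts down for any P below $6.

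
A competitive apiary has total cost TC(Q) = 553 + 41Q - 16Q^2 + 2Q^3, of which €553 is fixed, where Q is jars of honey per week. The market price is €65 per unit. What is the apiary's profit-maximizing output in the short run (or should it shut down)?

Variable cost is VC = 41Q - 16Q^2 + 2Q^3, so AVC = VC/Q = 41 - 16Q + 2Q^2 and MC = dTC/dQ = 41 - 32Q + 6Q^2.
AVC is minimized where dAVC/dQ = -16 + 4Q = 0, at Q = 4; min AVC = 41 - 16·4 + 2·4^2 = €9.
Since P = €65 ≥ min AVC = €9, price covers variable cost and the firm should produce.
P = MC gives -24 - 32Q + 6Q^2 = 0, with roots -2/3 and 6. Take the larger (rising MC): Q* = 6.
Check: AVC at Q = 6 is €17 ≤ P, so revenue covers variable cost.
Profit = P·Q − TC = 65·6 − 655 = -€265, a loss, but smaller than the €553 fixed cost the firm would lose by shutting down.

Produce at Q = 6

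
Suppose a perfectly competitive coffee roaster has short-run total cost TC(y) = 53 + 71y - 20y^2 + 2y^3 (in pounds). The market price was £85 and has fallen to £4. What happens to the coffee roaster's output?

AVC = 71 - 20y + 2y^2, minimized at y = 5 where min AVC = £21. MC = 71 - 40y + 6y^2.
With P = £85 above the shutdown price, P = MC gives y = 7.
At P = £4 < min AVC = £21, price no longer covers variable cost at any output, so the firm shuts down: y = 0.

Output falls from 7 to 0 (the firm shuts down)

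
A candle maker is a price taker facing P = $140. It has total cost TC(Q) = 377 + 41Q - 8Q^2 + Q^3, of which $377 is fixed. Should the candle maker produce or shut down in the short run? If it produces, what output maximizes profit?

Produce at Q = 9

Variable cost is VC = 41Q - 8Q^2 + Q^3, so AVC = VC/Q = 41 - 8Q + Q^2 and MC = dTC/dQ = 41 - 16Q + 3Q^2.
The AVC parabola has its vertex at Q = 8/2 = 4, where AVC = 41 - 8·4 + 4^2 = $25.
Since P = $140 ≥ min AVC = $25, price covers variable cost and the firm should produce.
P = MC gives -99 - 16Q + 3Q^2 = 0, with roots -11/3 and 9. Take the larger (rising MC): Q* = 9.
Check: AVC at Q = 9 is $50 ≤ P, so revenue covers variable cost.
Profit = P·Q − TC = 140·9 − 827 = $433.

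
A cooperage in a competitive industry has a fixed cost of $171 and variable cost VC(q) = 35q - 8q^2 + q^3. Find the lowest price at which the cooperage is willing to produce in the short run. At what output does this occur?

Short-run supply begins at min AVC. From VC = 35q - 8q^2 + q^3, AVC = 35 - 8q + q^2.
At the minimum of AVC, MC = AVC. MC = 35 - 16q + 3q^2; setting MC = AVC gives 2q^2 - 8q = 0, so q = 4. min AVC = 19.
So the shutdown price is $19.

$19 per unit, at q = 4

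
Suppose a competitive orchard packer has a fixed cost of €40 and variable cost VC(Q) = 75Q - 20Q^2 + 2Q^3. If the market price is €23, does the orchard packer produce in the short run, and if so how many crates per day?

Shut down

Strip out fixed cost: VC = 75Q - 20Q^2 + 2Q^3. Then AVC = 75 - 20Q + 2Q^2 and MC = 75 - 40Q + 6Q^2.
AVC is minimized where dAVC/dQ = -20 + 4Q = 0, at Q = 5; min AVC = 75 - 20·5 + 2·5^2 = €25.
P = €23 lies below min AVC = €25; no output level covers variable cost.
Best response: produce nothing and absorb the €40 fixed cost.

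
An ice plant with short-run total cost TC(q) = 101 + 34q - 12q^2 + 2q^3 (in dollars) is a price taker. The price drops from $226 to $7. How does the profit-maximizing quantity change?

AVC = 34 - 12q + 2q^2, minimized at q = 3 where min AVC = $16. MC = 34 - 24q + 6q^2.
At P = $226 ≥ min AVC, set P = MC on the rising branch: q = 8.
At P = $7 < min AVC = $16, price no longer covers variable cost at any output, so the firm shuts down: q = 0.

Output falls from 8 to 0 (the firm shuts down)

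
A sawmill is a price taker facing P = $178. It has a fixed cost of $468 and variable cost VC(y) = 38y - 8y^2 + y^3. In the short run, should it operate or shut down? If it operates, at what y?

Produce at y = 10

From TC, MC = TC'(y) = 38 - 16y + 3y^2 and AVC = VC/y = 38 - 8y + y^2.
AVC is minimized where dAVC/dy = -8 + 2y = 0, at y = 4; min AVC = 38 - 8·4 + 4^2 = $22.
Because $178 ≥ $22, revenue can cover variable cost; the firm operates.
Solving P = MC: -140 - 16y + 3y^2 = 0 ⇒ y = -14/3 or 10. On the upward-sloping branch, y* = 10.
Check: AVC at y = 10 is $58 ≤ P, so revenue covers variable cost.
Profit = P·y − TC = 178·10 − 1048 = $732.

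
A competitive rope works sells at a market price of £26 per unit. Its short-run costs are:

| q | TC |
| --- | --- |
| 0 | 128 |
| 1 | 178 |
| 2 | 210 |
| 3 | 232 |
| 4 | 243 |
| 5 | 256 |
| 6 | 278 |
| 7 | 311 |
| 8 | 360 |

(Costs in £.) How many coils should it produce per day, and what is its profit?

Profit at each row (π = 26q − TC): q=0: -128; q=1: -152; q=2: -158; q=3: -154; q=4: -139; q=5: -126; q=6: -122; q=7: -129; q=8: -152.
Profit is maximized at q = 6. AVC there is 150/6 = £25 ≤ P, so producing beats shutting down (which would give -£128).

q = 6; profit = -£122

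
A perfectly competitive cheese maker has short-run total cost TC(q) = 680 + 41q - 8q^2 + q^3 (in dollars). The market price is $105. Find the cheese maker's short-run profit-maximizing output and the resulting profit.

Profit = -$168 at q = 8

AVC = 41 - 8q + q^2; min AVC = $25 at q = 4. Since P = $105 ≥ min AVC, the firm produces.
MC = 41 - 16q + 3q^2. Setting P = MC and taking the root on the rising branch gives q* = 8.
TR = 105·8 = 840. TC = 680 + 328 = 1008. Profit = 840 − 1008 = -$168.
That loss of $168 beats the $680 the firm would lose by shutting down; producing recovers $512 of fixed cost.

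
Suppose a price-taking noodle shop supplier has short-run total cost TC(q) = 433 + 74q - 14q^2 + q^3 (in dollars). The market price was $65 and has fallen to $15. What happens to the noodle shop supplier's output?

Output falls from 9 to 0 (the firm shuts down)

AVC = 74 - 14q + q^2, minimized at q = 7 where min AVC = $25. MC = 74 - 28q + 3q^2.
With P = $65 above the shutdown price, P = MC gives q = 9.
At P = $15 < min AVC = $25, price no longer covers variable cost at any output, so the firm shuts down: q = 0.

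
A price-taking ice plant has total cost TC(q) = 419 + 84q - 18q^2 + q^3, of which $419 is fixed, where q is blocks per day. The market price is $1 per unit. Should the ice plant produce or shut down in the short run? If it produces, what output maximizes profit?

Variable cost is VC = 84q - 18q^2 + q^3, so AVC = VC/q = 84 - 18q + q^2 and MC = dTC/dq = 84 - 36q + 3q^2.
The AVC parabola has its vertex at q = 18/2 = 9, where AVC = 84 - 18·9 + 9^2 = $3.
Since P = $1 < min AVC = $3, price fails to cover variable cost at any output.
Shutting down limits the loss to fixed cost, $419.

Shut down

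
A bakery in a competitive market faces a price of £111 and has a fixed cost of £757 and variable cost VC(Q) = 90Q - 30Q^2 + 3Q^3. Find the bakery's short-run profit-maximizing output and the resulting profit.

Profit = -£169 at Q = 7

AVC = 90 - 30Q + 3Q^2; min AVC = £15 at Q = 5. Since P = £111 ≥ min AVC, the firm produces.
MC = 90 - 60Q + 9Q^2. Setting P = MC and taking the root on the rising branch gives Q* = 7.
TR = 111·7 = 777. TC = 757 + 189 = 946. Profit = 777 − 946 = -£169.
Shutting down would mean losing the fixed cost of £757, so operating at a loss of £169 is better by £588.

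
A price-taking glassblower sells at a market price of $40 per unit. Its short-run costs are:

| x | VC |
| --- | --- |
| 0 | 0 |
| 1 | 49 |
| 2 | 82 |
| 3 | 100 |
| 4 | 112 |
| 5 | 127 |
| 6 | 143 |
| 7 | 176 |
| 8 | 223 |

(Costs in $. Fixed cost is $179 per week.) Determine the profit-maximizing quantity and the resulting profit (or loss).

Tabulate TR − TC: x=0: -179; x=1: -188; x=2: -181; x=3: -159; x=4: -131; x=5: -106; x=6: -82; x=7: -75; x=8: -82.
Profit is maximized at x = 7. AVC there is 176/7 = $25.14 ≤ P, so producing beats shutting down (which would give -$179).

x = 7; profit = -$75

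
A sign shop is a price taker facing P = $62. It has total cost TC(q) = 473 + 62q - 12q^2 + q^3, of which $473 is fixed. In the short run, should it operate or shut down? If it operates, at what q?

Produce at q = 8

Strip out fixed cost: VC = 62q - 12q^2 + q^3. Then AVC = 62 - 12q + q^2 and MC = 62 - 24q + 3q^2.
The AVC parabola has its vertex at q = 12/2 = 6, where AVC = 62 - 12·6 + 6^2 = $26.
P = $62 exceeds min AVC = $26, so the firm stays open.
P = MC gives -24q + 3q^2 = 0, with roots 0 and 8. Take the larger (rising MC): q* = 8.
Check: AVC at q = 8 is $30 ≤ P, so revenue covers variable cost.
Profit = P·q − TC = 62·8 − 713 = -$217, a loss, but smaller than the $473 fixed cost the firm would lose by shutting down.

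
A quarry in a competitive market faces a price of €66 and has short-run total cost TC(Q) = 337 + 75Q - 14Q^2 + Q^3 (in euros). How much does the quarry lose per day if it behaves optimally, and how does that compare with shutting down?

Profit = -€13 at Q = 9

AVC = 75 - 14Q + Q^2 has its minimum €26 at Q = 7; price €66 clears that bar, so the firm operates.
MC = 75 - 28Q + 3Q^2. Setting P = MC and taking the root on the rising branch gives Q* = 9.
TR = 66·9 = 594. TC = 337 + 270 = 607. Profit = 594 − 607 = -€13.
Shutting down would mean losing the fixed cost of €337, so operating at a loss of €13 is better by €324.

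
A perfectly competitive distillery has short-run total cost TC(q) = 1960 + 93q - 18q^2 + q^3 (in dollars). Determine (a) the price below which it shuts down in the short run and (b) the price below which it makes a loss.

AVC = 93 - 18q + q^2; minimized at q = 9, giving min AVC = $12. That is the shutdown price.
ATC = 1960/q + 93 - 18q + q^2. Setting dATC/dq = −1960/q^2 − 18 + 2q = 0 gives q = 14 (since 2·14^3 − 18·14^2 = 1960).
min ATC = 1960/14 + 93 − 18·14 + 14^2 = $177. That is the break-even price.
Between these two prices the firm operates at a loss; above $177 it earns a profit.

Shutdown price = $12; break-even price = $177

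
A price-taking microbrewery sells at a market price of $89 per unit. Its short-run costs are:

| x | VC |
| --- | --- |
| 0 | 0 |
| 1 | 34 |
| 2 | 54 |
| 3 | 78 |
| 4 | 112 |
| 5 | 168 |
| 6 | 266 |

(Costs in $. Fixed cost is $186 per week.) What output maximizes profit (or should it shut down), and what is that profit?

Compute π = P·x − TC at each output: x=0: -186; x=1: -131; x=2: -62; x=3: 3; x=4: 58; x=5: 91; x=6: 82.
Profit is maximized at x = 5. AVC there is 168/5 = $33.60 ≤ P, so producing beats shutting down (which would give -$186).

x = 5; profit = $91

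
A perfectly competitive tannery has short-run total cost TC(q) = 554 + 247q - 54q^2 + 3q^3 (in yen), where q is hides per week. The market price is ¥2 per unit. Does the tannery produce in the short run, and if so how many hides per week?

From TC, MC = TC'(q) = 247 - 108q + 9q^2 and AVC = VC/q = 247 - 54q + 3q^2.
The AVC parabola has its vertex at q = 54/6 = 9, where AVC = 247 - 54·9 + 3·9^2 = ¥4.
P = ¥2 lies below min AVC = ¥4; no output level covers variable cost.
Best response: produce nothing and absorb the ¥554 fixed cost.

Shut down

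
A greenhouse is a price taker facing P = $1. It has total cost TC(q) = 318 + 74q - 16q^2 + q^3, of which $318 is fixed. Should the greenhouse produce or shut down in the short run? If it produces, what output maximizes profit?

Shut down

Variable cost is VC = 74q - 16q^2 + q^3, so AVC = VC/q = 74 - 16q + q^2 and MC = dTC/dq = 74 - 32q + 3q^2.
AVC hits its minimum where MC = AVC, at q = 8, giving min AVC = 74 - 16·8 + 8^2 = $10.
P = $1 lies below min AVC = $10; no output level covers variable cost.
Shutting down limits the loss to fixed cost, $318.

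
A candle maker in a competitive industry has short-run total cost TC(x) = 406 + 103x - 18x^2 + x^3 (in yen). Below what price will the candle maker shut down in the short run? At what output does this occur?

¥22 per unit, at x = 9

Short-run supply begins at min AVC. From VC = 103x - 18x^2 + x^3, AVC = 103 - 18x + x^2.
At the minimum of AVC, MC = AVC. MC = 103 - 36x + 3x^2; setting MC = AVC gives 2x^2 - 18x = 0, so x = 9. min AVC = 22.
For P < ¥22 the firm produces nothing.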